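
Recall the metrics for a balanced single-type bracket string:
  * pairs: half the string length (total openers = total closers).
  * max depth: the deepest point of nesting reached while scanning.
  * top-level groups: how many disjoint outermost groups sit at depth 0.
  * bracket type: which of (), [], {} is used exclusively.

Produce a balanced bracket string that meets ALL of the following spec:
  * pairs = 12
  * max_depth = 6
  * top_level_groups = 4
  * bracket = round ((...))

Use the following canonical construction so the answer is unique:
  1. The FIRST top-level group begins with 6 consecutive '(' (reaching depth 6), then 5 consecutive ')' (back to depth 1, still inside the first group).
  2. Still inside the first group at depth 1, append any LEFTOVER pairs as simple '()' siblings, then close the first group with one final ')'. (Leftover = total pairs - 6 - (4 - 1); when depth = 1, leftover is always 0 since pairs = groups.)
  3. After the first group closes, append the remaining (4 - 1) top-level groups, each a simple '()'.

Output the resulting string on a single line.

Answer: (((((()))))()()())()()()

Derivation:
Spec: pairs=12 depth=6 groups=4
Leftover pairs = 12 - 6 - (4-1) = 3
First group: deep chain of depth 6 + 3 sibling pairs
Remaining 3 groups: simple '()' each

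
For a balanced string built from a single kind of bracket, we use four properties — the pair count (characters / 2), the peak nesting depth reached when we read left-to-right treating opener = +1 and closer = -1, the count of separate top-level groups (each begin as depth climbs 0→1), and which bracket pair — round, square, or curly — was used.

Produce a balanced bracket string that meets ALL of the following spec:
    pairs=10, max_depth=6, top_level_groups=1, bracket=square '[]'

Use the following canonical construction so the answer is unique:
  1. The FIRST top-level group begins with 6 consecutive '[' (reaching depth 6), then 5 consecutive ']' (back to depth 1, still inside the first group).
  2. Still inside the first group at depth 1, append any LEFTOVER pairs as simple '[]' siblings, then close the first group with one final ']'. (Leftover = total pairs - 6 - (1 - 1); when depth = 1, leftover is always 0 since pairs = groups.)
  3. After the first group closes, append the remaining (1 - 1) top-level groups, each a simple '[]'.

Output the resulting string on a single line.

Answer: [[[[[[]]]]][][][][]]

Derivation:
Spec: pairs=10 depth=6 groups=1
Leftover pairs = 10 - 6 - (1-1) = 4
First group: deep chain of depth 6 + 4 sibling pairs
Remaining 0 groups: simple '[]' each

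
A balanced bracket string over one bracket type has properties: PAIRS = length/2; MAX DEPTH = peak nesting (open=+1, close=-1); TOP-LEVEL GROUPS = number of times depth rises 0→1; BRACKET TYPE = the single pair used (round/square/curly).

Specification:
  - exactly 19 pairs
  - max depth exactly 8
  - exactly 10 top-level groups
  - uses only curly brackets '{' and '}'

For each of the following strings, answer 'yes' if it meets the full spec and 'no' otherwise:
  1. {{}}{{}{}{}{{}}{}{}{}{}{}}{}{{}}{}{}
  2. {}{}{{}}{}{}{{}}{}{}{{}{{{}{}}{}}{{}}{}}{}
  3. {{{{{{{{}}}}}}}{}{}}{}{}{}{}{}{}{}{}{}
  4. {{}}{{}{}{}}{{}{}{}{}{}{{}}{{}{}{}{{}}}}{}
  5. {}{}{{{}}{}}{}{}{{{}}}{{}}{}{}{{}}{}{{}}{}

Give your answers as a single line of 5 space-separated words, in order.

Answer: no no yes no no

Derivation:
String 1 '{{}}{{}{}{}{{}}{}{}{}{}{}}{}{{}}{}{}': depth seq [1 2 1 0 1 2 1 2 1 2 1 2 3 2 1 2 1 2 1 2 1 2 1 2 1 0 1 0 1 2 1 0 1 0 1 0]
  -> pairs=18 depth=3 groups=6 -> no
String 2 '{}{}{{}}{}{}{{}}{}{}{{}{{{}{}}{}}{{}}{}}{}': depth seq [1 0 1 0 1 2 1 0 1 0 1 0 1 2 1 0 1 0 1 0 1 2 1 2 3 4 3 4 3 2 3 2 1 2 3 2 1 2 1 0 1 0]
  -> pairs=21 depth=4 groups=10 -> no
String 3 '{{{{{{{{}}}}}}}{}{}}{}{}{}{}{}{}{}{}{}': depth seq [1 2 3 4 5 6 7 8 7 6 5 4 3 2 1 2 1 2 1 0 1 0 1 0 1 0 1 0 1 0 1 0 1 0 1 0 1 0]
  -> pairs=19 depth=8 groups=10 -> yes
String 4 '{{}}{{}{}{}}{{}{}{}{}{}{{}}{{}{}{}{{}}}}{}': depth seq [1 2 1 0 1 2 1 2 1 2 1 0 1 2 1 2 1 2 1 2 1 2 1 2 3 2 1 2 3 2 3 2 3 2 3 4 3 2 1 0 1 0]
  -> pairs=21 depth=4 groups=4 -> no
String 5 '{}{}{{{}}{}}{}{}{{{}}}{{}}{}{}{{}}{}{{}}{}': depth seq [1 0 1 0 1 2 3 2 1 2 1 0 1 0 1 0 1 2 3 2 1 0 1 2 1 0 1 0 1 0 1 2 1 0 1 0 1 2 1 0 1 0]
  -> pairs=21 depth=3 groups=13 -> no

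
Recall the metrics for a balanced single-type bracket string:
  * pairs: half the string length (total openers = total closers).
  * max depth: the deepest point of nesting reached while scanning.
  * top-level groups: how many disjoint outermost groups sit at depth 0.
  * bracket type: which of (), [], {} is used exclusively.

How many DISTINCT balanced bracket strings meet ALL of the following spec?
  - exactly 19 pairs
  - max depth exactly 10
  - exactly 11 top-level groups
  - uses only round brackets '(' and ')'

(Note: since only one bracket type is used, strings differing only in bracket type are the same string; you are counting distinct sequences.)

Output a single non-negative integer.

Answer: 0

Derivation:
Spec: pairs=19 depth=10 groups=11
Count(depth <= 10) = 904475
Count(depth <= 9) = 904475
Count(depth == 10) = 904475 - 904475 = 0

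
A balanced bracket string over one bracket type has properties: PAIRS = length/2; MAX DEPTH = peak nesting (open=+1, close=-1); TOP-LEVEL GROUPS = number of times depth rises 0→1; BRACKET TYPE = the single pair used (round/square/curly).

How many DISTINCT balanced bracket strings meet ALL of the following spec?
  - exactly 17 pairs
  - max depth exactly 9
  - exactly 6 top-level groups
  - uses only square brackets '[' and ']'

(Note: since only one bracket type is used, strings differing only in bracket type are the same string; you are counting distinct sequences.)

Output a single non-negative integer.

Spec: pairs=17 depth=9 groups=6
Count(depth <= 9) = 4599822
Count(depth <= 8) = 4588110
Count(depth == 9) = 4599822 - 4588110 = 11712

Answer: 11712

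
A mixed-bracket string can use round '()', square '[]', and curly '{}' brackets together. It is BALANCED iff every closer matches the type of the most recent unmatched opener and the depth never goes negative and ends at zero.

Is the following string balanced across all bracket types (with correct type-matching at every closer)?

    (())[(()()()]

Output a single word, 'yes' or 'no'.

pos 0: push '('; stack = (
pos 1: push '('; stack = ((
pos 2: ')' matches '('; pop; stack = (
pos 3: ')' matches '('; pop; stack = (empty)
pos 4: push '['; stack = [
pos 5: push '('; stack = [(
pos 6: push '('; stack = [((
pos 7: ')' matches '('; pop; stack = [(
pos 8: push '('; stack = [((
pos 9: ')' matches '('; pop; stack = [(
pos 10: push '('; stack = [((
pos 11: ')' matches '('; pop; stack = [(
pos 12: saw closer ']' but top of stack is '(' (expected ')') → INVALID
Verdict: type mismatch at position 12: ']' closes '(' → no

Answer: no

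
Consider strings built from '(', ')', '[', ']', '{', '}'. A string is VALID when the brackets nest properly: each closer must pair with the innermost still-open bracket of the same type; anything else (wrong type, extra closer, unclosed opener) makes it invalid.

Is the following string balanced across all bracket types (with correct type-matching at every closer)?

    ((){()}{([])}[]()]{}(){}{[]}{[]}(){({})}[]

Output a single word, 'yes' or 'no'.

pos 0: push '('; stack = (
pos 1: push '('; stack = ((
pos 2: ')' matches '('; pop; stack = (
pos 3: push '{'; stack = ({
pos 4: push '('; stack = ({(
pos 5: ')' matches '('; pop; stack = ({
pos 6: '}' matches '{'; pop; stack = (
pos 7: push '{'; stack = ({
pos 8: push '('; stack = ({(
pos 9: push '['; stack = ({([
pos 10: ']' matches '['; pop; stack = ({(
pos 11: ')' matches '('; pop; stack = ({
pos 12: '}' matches '{'; pop; stack = (
pos 13: push '['; stack = ([
pos 14: ']' matches '['; pop; stack = (
pos 15: push '('; stack = ((
pos 16: ')' matches '('; pop; stack = (
pos 17: saw closer ']' but top of stack is '(' (expected ')') → INVALID
Verdict: type mismatch at position 17: ']' closes '(' → no

Answer: no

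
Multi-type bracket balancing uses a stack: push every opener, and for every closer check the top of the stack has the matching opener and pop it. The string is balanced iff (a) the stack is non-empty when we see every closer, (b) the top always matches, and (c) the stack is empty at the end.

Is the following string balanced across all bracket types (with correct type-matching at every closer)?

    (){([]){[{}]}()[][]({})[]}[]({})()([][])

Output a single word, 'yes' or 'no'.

Answer: yes

Derivation:
pos 0: push '('; stack = (
pos 1: ')' matches '('; pop; stack = (empty)
pos 2: push '{'; stack = {
pos 3: push '('; stack = {(
pos 4: push '['; stack = {([
pos 5: ']' matches '['; pop; stack = {(
pos 6: ')' matches '('; pop; stack = {
pos 7: push '{'; stack = {{
pos 8: push '['; stack = {{[
pos 9: push '{'; stack = {{[{
pos 10: '}' matches '{'; pop; stack = {{[
pos 11: ']' matches '['; pop; stack = {{
pos 12: '}' matches '{'; pop; stack = {
pos 13: push '('; stack = {(
pos 14: ')' matches '('; pop; stack = {
pos 15: push '['; stack = {[
pos 16: ']' matches '['; pop; stack = {
pos 17: push '['; stack = {[
pos 18: ']' matches '['; pop; stack = {
pos 19: push '('; stack = {(
pos 20: push '{'; stack = {({
pos 21: '}' matches '{'; pop; stack = {(
pos 22: ')' matches '('; pop; stack = {
pos 23: push '['; stack = {[
pos 24: ']' matches '['; pop; stack = {
pos 25: '}' matches '{'; pop; stack = (empty)
pos 26: push '['; stack = [
pos 27: ']' matches '['; pop; stack = (empty)
pos 28: push '('; stack = (
pos 29: push '{'; stack = ({
pos 30: '}' matches '{'; pop; stack = (
pos 31: ')' matches '('; pop; stack = (empty)
pos 32: push '('; stack = (
pos 33: ')' matches '('; pop; stack = (empty)
pos 34: push '('; stack = (
pos 35: push '['; stack = ([
pos 36: ']' matches '['; pop; stack = (
pos 37: push '['; stack = ([
pos 38: ']' matches '['; pop; stack = (
pos 39: ')' matches '('; pop; stack = (empty)
end: stack empty → VALID
Verdict: properly nested → yes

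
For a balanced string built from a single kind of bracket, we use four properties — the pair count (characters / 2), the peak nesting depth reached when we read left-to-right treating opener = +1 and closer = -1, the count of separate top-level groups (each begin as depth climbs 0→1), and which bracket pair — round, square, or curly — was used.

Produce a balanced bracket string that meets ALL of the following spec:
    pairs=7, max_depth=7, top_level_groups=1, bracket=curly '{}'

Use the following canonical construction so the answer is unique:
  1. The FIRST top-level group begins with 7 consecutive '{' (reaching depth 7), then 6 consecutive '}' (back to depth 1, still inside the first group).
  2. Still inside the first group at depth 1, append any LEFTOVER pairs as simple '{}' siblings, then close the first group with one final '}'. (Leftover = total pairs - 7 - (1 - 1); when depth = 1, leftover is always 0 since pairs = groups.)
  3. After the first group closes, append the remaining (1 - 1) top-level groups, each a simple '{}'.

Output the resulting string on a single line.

Spec: pairs=7 depth=7 groups=1
Leftover pairs = 7 - 7 - (1-1) = 0
First group: deep chain of depth 7 + 0 sibling pairs
Remaining 0 groups: simple '{}' each

Answer: {{{{{{{}}}}}}}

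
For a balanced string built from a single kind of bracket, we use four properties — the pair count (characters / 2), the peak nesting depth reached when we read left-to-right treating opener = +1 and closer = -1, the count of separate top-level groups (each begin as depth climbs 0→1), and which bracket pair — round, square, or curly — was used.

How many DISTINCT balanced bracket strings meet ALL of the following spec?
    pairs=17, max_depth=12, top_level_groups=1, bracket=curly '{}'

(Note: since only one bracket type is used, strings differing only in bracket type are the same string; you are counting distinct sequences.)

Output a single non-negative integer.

Answer: 107880

Derivation:
Spec: pairs=17 depth=12 groups=1
Count(depth <= 12) = 35331134
Count(depth <= 11) = 35223254
Count(depth == 12) = 35331134 - 35223254 = 107880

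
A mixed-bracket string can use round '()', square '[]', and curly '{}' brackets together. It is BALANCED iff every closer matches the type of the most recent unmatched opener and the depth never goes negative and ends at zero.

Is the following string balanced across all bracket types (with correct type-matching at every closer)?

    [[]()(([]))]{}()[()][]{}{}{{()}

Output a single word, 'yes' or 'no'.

Answer: no

Derivation:
pos 0: push '['; stack = [
pos 1: push '['; stack = [[
pos 2: ']' matches '['; pop; stack = [
pos 3: push '('; stack = [(
pos 4: ')' matches '('; pop; stack = [
pos 5: push '('; stack = [(
pos 6: push '('; stack = [((
pos 7: push '['; stack = [(([
pos 8: ']' matches '['; pop; stack = [((
pos 9: ')' matches '('; pop; stack = [(
pos 10: ')' matches '('; pop; stack = [
pos 11: ']' matches '['; pop; stack = (empty)
pos 12: push '{'; stack = {
pos 13: '}' matches '{'; pop; stack = (empty)
pos 14: push '('; stack = (
pos 15: ')' matches '('; pop; stack = (empty)
pos 16: push '['; stack = [
pos 17: push '('; stack = [(
pos 18: ')' matches '('; pop; stack = [
pos 19: ']' matches '['; pop; stack = (empty)
pos 20: push '['; stack = [
pos 21: ']' matches '['; pop; stack = (empty)
pos 22: push '{'; stack = {
pos 23: '}' matches '{'; pop; stack = (empty)
pos 24: push '{'; stack = {
pos 25: '}' matches '{'; pop; stack = (empty)
pos 26: push '{'; stack = {
pos 27: push '{'; stack = {{
pos 28: push '('; stack = {{(
pos 29: ')' matches '('; pop; stack = {{
pos 30: '}' matches '{'; pop; stack = {
end: stack still non-empty ({) → INVALID
Verdict: unclosed openers at end: { → no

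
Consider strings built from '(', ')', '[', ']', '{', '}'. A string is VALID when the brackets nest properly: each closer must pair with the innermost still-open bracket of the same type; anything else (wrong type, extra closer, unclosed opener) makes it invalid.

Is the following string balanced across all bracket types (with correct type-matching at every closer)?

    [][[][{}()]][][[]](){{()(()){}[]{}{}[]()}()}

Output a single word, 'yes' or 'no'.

pos 0: push '['; stack = [
pos 1: ']' matches '['; pop; stack = (empty)
pos 2: push '['; stack = [
pos 3: push '['; stack = [[
pos 4: ']' matches '['; pop; stack = [
pos 5: push '['; stack = [[
pos 6: push '{'; stack = [[{
pos 7: '}' matches '{'; pop; stack = [[
pos 8: push '('; stack = [[(
pos 9: ')' matches '('; pop; stack = [[
pos 10: ']' matches '['; pop; stack = [
pos 11: ']' matches '['; pop; stack = (empty)
pos 12: push '['; stack = [
pos 13: ']' matches '['; pop; stack = (empty)
pos 14: push '['; stack = [
pos 15: push '['; stack = [[
pos 16: ']' matches '['; pop; stack = [
pos 17: ']' matches '['; pop; stack = (empty)
pos 18: push '('; stack = (
pos 19: ')' matches '('; pop; stack = (empty)
pos 20: push '{'; stack = {
pos 21: push '{'; stack = {{
pos 22: push '('; stack = {{(
pos 23: ')' matches '('; pop; stack = {{
pos 24: push '('; stack = {{(
pos 25: push '('; stack = {{((
pos 26: ')' matches '('; pop; stack = {{(
pos 27: ')' matches '('; pop; stack = {{
pos 28: push '{'; stack = {{{
pos 29: '}' matches '{'; pop; stack = {{
pos 30: push '['; stack = {{[
pos 31: ']' matches '['; pop; stack = {{
pos 32: push '{'; stack = {{{
pos 33: '}' matches '{'; pop; stack = {{
pos 34: push '{'; stack = {{{
pos 35: '}' matches '{'; pop; stack = {{
pos 36: push '['; stack = {{[
pos 37: ']' matches '['; pop; stack = {{
pos 38: push '('; stack = {{(
pos 39: ')' matches '('; pop; stack = {{
pos 40: '}' matches '{'; pop; stack = {
pos 41: push '('; stack = {(
pos 42: ')' matches '('; pop; stack = {
pos 43: '}' matches '{'; pop; stack = (empty)
end: stack empty → VALID
Verdict: properly nested → yes

Answer: yes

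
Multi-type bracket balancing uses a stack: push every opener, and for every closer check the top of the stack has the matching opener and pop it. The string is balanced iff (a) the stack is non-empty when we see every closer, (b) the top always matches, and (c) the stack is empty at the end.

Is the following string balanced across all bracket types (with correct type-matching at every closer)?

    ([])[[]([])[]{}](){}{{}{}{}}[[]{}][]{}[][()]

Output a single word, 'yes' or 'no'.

pos 0: push '('; stack = (
pos 1: push '['; stack = ([
pos 2: ']' matches '['; pop; stack = (
pos 3: ')' matches '('; pop; stack = (empty)
pos 4: push '['; stack = [
pos 5: push '['; stack = [[
pos 6: ']' matches '['; pop; stack = [
pos 7: push '('; stack = [(
pos 8: push '['; stack = [([
pos 9: ']' matches '['; pop; stack = [(
pos 10: ')' matches '('; pop; stack = [
pos 11: push '['; stack = [[
pos 12: ']' matches '['; pop; stack = [
pos 13: push '{'; stack = [{
pos 14: '}' matches '{'; pop; stack = [
pos 15: ']' matches '['; pop; stack = (empty)
pos 16: push '('; stack = (
pos 17: ')' matches '('; pop; stack = (empty)
pos 18: push '{'; stack = {
pos 19: '}' matches '{'; pop; stack = (empty)
pos 20: push '{'; stack = {
pos 21: push '{'; stack = {{
pos 22: '}' matches '{'; pop; stack = {
pos 23: push '{'; stack = {{
pos 24: '}' matches '{'; pop; stack = {
pos 25: push '{'; stack = {{
pos 26: '}' matches '{'; pop; stack = {
pos 27: '}' matches '{'; pop; stack = (empty)
pos 28: push '['; stack = [
pos 29: push '['; stack = [[
pos 30: ']' matches '['; pop; stack = [
pos 31: push '{'; stack = [{
pos 32: '}' matches '{'; pop; stack = [
pos 33: ']' matches '['; pop; stack = (empty)
pos 34: push '['; stack = [
pos 35: ']' matches '['; pop; stack = (empty)
pos 36: push '{'; stack = {
pos 37: '}' matches '{'; pop; stack = (empty)
pos 38: push '['; stack = [
pos 39: ']' matches '['; pop; stack = (empty)
pos 40: push '['; stack = [
pos 41: push '('; stack = [(
pos 42: ')' matches '('; pop; stack = [
pos 43: ']' matches '['; pop; stack = (empty)
end: stack empty → VALID
Verdict: properly nested → yes

Answer: yes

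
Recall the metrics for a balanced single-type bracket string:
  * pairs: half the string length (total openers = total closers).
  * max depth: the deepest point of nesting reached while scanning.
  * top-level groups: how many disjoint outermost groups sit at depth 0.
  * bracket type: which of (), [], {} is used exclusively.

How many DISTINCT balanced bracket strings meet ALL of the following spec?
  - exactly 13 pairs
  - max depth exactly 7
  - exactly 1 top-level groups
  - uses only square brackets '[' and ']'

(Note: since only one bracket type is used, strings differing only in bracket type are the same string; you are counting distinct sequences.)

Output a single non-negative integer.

Spec: pairs=13 depth=7 groups=1
Count(depth <= 7) = 184736
Count(depth <= 6) = 147798
Count(depth == 7) = 184736 - 147798 = 36938

Answer: 36938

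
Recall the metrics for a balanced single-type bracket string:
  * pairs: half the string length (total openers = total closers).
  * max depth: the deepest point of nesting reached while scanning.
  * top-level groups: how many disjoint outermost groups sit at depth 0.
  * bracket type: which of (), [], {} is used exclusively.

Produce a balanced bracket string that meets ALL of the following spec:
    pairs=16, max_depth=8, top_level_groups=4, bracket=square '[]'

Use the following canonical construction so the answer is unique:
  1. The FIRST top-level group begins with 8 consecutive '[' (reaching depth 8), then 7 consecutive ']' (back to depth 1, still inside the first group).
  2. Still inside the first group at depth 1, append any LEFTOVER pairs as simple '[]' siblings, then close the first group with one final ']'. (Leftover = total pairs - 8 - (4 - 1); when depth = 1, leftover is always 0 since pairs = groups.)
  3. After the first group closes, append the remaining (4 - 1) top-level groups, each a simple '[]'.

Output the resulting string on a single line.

Answer: [[[[[[[[]]]]]]][][][][][]][][][]

Derivation:
Spec: pairs=16 depth=8 groups=4
Leftover pairs = 16 - 8 - (4-1) = 5
First group: deep chain of depth 8 + 5 sibling pairs
Remaining 3 groups: simple '[]' each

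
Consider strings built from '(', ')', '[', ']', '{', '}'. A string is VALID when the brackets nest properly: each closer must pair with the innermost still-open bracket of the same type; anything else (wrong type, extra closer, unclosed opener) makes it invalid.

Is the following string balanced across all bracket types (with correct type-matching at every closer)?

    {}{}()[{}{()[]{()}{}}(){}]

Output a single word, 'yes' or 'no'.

Answer: yes

Derivation:
pos 0: push '{'; stack = {
pos 1: '}' matches '{'; pop; stack = (empty)
pos 2: push '{'; stack = {
pos 3: '}' matches '{'; pop; stack = (empty)
pos 4: push '('; stack = (
pos 5: ')' matches '('; pop; stack = (empty)
pos 6: push '['; stack = [
pos 7: push '{'; stack = [{
pos 8: '}' matches '{'; pop; stack = [
pos 9: push '{'; stack = [{
pos 10: push '('; stack = [{(
pos 11: ')' matches '('; pop; stack = [{
pos 12: push '['; stack = [{[
pos 13: ']' matches '['; pop; stack = [{
pos 14: push '{'; stack = [{{
pos 15: push '('; stack = [{{(
pos 16: ')' matches '('; pop; stack = [{{
pos 17: '}' matches '{'; pop; stack = [{
pos 18: push '{'; stack = [{{
pos 19: '}' matches '{'; pop; stack = [{
pos 20: '}' matches '{'; pop; stack = [
pos 21: push '('; stack = [(
pos 22: ')' matches '('; pop; stack = [
pos 23: push '{'; stack = [{
pos 24: '}' matches '{'; pop; stack = [
pos 25: ']' matches '['; pop; stack = (empty)
end: stack empty → VALID
Verdict: properly nested → yes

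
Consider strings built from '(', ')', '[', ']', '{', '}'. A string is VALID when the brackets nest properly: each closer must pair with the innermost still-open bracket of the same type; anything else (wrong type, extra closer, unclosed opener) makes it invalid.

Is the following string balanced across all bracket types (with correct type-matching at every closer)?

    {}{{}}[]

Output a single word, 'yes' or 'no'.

pos 0: push '{'; stack = {
pos 1: '}' matches '{'; pop; stack = (empty)
pos 2: push '{'; stack = {
pos 3: push '{'; stack = {{
pos 4: '}' matches '{'; pop; stack = {
pos 5: '}' matches '{'; pop; stack = (empty)
pos 6: push '['; stack = [
pos 7: ']' matches '['; pop; stack = (empty)
end: stack empty → VALID
Verdict: properly nested → yes

Answer: yes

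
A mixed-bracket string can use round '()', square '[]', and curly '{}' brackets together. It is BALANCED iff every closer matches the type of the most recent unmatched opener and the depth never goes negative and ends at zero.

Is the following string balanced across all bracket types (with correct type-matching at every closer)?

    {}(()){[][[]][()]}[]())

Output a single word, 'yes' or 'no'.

Answer: no

Derivation:
pos 0: push '{'; stack = {
pos 1: '}' matches '{'; pop; stack = (empty)
pos 2: push '('; stack = (
pos 3: push '('; stack = ((
pos 4: ')' matches '('; pop; stack = (
pos 5: ')' matches '('; pop; stack = (empty)
pos 6: push '{'; stack = {
pos 7: push '['; stack = {[
pos 8: ']' matches '['; pop; stack = {
pos 9: push '['; stack = {[
pos 10: push '['; stack = {[[
pos 11: ']' matches '['; pop; stack = {[
pos 12: ']' matches '['; pop; stack = {
pos 13: push '['; stack = {[
pos 14: push '('; stack = {[(
pos 15: ')' matches '('; pop; stack = {[
pos 16: ']' matches '['; pop; stack = {
pos 17: '}' matches '{'; pop; stack = (empty)
pos 18: push '['; stack = [
pos 19: ']' matches '['; pop; stack = (empty)
pos 20: push '('; stack = (
pos 21: ')' matches '('; pop; stack = (empty)
pos 22: saw closer ')' but stack is empty → INVALID
Verdict: unmatched closer ')' at position 22 → no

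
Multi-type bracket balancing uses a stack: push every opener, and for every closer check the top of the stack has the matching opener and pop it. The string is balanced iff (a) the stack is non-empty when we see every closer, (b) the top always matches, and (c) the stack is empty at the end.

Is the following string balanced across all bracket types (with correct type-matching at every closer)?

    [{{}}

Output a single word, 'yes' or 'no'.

Answer: no

Derivation:
pos 0: push '['; stack = [
pos 1: push '{'; stack = [{
pos 2: push '{'; stack = [{{
pos 3: '}' matches '{'; pop; stack = [{
pos 4: '}' matches '{'; pop; stack = [
end: stack still non-empty ([) → INVALID
Verdict: unclosed openers at end: [ → no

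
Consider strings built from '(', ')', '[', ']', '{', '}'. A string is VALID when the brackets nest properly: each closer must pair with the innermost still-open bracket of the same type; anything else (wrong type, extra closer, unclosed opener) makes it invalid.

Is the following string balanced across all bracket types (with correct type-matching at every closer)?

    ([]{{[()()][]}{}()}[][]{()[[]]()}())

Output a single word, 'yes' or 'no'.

Answer: yes

Derivation:
pos 0: push '('; stack = (
pos 1: push '['; stack = ([
pos 2: ']' matches '['; pop; stack = (
pos 3: push '{'; stack = ({
pos 4: push '{'; stack = ({{
pos 5: push '['; stack = ({{[
pos 6: push '('; stack = ({{[(
pos 7: ')' matches '('; pop; stack = ({{[
pos 8: push '('; stack = ({{[(
pos 9: ')' matches '('; pop; stack = ({{[
pos 10: ']' matches '['; pop; stack = ({{
pos 11: push '['; stack = ({{[
pos 12: ']' matches '['; pop; stack = ({{
pos 13: '}' matches '{'; pop; stack = ({
pos 14: push '{'; stack = ({{
pos 15: '}' matches '{'; pop; stack = ({
pos 16: push '('; stack = ({(
pos 17: ')' matches '('; pop; stack = ({
pos 18: '}' matches '{'; pop; stack = (
pos 19: push '['; stack = ([
pos 20: ']' matches '['; pop; stack = (
pos 21: push '['; stack = ([
pos 22: ']' matches '['; pop; stack = (
pos 23: push '{'; stack = ({
pos 24: push '('; stack = ({(
pos 25: ')' matches '('; pop; stack = ({
pos 26: push '['; stack = ({[
pos 27: push '['; stack = ({[[
pos 28: ']' matches '['; pop; stack = ({[
pos 29: ']' matches '['; pop; stack = ({
pos 30: push '('; stack = ({(
pos 31: ')' matches '('; pop; stack = ({
pos 32: '}' matches '{'; pop; stack = (
pos 33: push '('; stack = ((
pos 34: ')' matches '('; pop; stack = (
pos 35: ')' matches '('; pop; stack = (empty)
end: stack empty → VALID
Verdict: properly nested → yes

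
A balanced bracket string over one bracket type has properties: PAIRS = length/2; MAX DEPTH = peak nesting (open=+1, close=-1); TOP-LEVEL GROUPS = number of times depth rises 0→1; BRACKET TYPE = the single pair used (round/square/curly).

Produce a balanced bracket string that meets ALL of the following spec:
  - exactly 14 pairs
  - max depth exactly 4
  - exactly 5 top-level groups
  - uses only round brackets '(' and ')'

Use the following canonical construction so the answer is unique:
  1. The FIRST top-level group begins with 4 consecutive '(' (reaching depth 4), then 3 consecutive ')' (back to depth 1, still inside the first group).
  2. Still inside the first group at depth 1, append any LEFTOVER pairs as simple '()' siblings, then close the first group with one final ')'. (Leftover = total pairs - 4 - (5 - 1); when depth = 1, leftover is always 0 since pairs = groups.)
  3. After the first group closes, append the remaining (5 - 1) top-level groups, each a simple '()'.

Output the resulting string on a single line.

Answer: (((()))()()()()()())()()()()

Derivation:
Spec: pairs=14 depth=4 groups=5
Leftover pairs = 14 - 4 - (5-1) = 6
First group: deep chain of depth 4 + 6 sibling pairs
Remaining 4 groups: simple '()' each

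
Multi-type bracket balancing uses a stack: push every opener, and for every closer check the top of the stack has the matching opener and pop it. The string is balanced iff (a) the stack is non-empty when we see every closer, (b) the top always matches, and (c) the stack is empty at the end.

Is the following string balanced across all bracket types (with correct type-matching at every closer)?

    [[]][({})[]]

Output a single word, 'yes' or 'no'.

pos 0: push '['; stack = [
pos 1: push '['; stack = [[
pos 2: ']' matches '['; pop; stack = [
pos 3: ']' matches '['; pop; stack = (empty)
pos 4: push '['; stack = [
pos 5: push '('; stack = [(
pos 6: push '{'; stack = [({
pos 7: '}' matches '{'; pop; stack = [(
pos 8: ')' matches '('; pop; stack = [
pos 9: push '['; stack = [[
pos 10: ']' matches '['; pop; stack = [
pos 11: ']' matches '['; pop; stack = (empty)
end: stack empty → VALID
Verdict: properly nested → yes

Answer: yes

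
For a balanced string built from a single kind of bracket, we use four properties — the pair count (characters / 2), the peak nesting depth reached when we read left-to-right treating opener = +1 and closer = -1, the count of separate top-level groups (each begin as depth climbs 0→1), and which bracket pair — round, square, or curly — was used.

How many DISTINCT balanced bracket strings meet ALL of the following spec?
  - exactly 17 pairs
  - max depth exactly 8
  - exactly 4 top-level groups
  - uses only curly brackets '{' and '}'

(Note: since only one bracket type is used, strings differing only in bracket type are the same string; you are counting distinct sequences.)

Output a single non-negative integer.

Spec: pairs=17 depth=8 groups=4
Count(depth <= 8) = 15668352
Count(depth <= 7) = 14922936
Count(depth == 8) = 15668352 - 14922936 = 745416

Answer: 745416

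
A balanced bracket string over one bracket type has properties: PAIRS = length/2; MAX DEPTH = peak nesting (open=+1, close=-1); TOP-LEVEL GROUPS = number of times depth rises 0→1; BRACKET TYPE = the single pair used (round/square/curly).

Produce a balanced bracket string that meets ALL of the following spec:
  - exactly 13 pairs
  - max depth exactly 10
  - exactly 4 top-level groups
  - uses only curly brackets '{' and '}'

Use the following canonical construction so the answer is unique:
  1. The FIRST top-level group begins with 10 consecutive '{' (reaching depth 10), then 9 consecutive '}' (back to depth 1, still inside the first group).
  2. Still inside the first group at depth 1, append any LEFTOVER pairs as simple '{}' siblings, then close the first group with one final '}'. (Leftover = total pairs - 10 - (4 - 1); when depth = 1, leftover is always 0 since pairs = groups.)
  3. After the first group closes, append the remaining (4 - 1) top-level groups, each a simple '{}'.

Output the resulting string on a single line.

Spec: pairs=13 depth=10 groups=4
Leftover pairs = 13 - 10 - (4-1) = 0
First group: deep chain of depth 10 + 0 sibling pairs
Remaining 3 groups: simple '{}' each

Answer: {{{{{{{{{{}}}}}}}}}}{}{}{}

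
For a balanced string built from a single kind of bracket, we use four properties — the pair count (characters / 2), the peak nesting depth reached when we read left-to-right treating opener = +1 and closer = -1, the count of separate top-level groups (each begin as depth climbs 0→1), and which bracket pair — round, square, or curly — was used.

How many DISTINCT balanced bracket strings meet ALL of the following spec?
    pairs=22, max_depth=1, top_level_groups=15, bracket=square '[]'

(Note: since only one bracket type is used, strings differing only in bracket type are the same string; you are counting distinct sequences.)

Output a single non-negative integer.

Answer: 0

Derivation:
Spec: pairs=22 depth=1 groups=15
Count(depth <= 1) = 0
Count(depth <= 0) = 0
Count(depth == 1) = 0 - 0 = 0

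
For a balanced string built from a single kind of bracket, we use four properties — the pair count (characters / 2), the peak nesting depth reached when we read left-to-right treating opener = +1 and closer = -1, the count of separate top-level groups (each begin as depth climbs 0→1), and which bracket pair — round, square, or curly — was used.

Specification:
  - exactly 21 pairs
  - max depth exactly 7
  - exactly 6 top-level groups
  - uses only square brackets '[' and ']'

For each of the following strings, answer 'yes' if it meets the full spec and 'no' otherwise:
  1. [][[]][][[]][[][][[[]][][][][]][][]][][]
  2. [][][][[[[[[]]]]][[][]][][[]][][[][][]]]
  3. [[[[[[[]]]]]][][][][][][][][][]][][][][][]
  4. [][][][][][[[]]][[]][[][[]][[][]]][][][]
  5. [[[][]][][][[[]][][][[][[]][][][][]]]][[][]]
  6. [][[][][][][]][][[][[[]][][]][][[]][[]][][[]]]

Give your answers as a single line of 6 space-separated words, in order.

Answer: no no yes no no no

Derivation:
String 1 '[][[]][][[]][[][][[[]][][][][]][][]][][]': depth seq [1 0 1 2 1 0 1 0 1 2 1 0 1 2 1 2 1 2 3 4 3 2 3 2 3 2 3 2 3 2 1 2 1 2 1 0 1 0 1 0]
  -> pairs=20 depth=4 groups=7 -> no
String 2 '[][][][[[[[[]]]]][[][]][][[]][][[][][]]]': depth seq [1 0 1 0 1 0 1 2 3 4 5 6 5 4 3 2 1 2 3 2 3 2 1 2 1 2 3 2 1 2 1 2 3 2 3 2 3 2 1 0]
  -> pairs=20 depth=6 groups=4 -> no
String 3 '[[[[[[[]]]]]][][][][][][][][][]][][][][][]': depth seq [1 2 3 4 5 6 7 6 5 4 3 2 1 2 1 2 1 2 1 2 1 2 1 2 1 2 1 2 1 2 1 0 1 0 1 0 1 0 1 0 1 0]
  -> pairs=21 depth=7 groups=6 -> yes
String 4 '[][][][][][[[]]][[]][[][[]][[][]]][][][]': depth seq [1 0 1 0 1 0 1 0 1 0 1 2 3 2 1 0 1 2 1 0 1 2 1 2 3 2 1 2 3 2 3 2 1 0 1 0 1 0 1 0]
  -> pairs=20 depth=3 groups=11 -> no
String 5 '[[[][]][][][[[]][][][[][[]][][][][]]]][[][]]': depth seq [1 2 3 2 3 2 1 2 1 2 1 2 3 4 3 2 3 2 3 2 3 4 3 4 5 4 3 4 3 4 3 4 3 4 3 2 1 0 1 2 1 2 1 0]
  -> pairs=22 depth=5 groups=2 -> no
String 6 '[][[][][][][]][][[][[[]][][]][][[]][[]][][[]]]': depth seq [1 0 1 2 1 2 1 2 1 2 1 2 1 0 1 0 1 2 1 2 3 4 3 2 3 2 3 2 1 2 1 2 3 2 1 2 3 2 1 2 1 2 3 2 1 0]
  -> pairs=23 depth=4 groups=4 -> no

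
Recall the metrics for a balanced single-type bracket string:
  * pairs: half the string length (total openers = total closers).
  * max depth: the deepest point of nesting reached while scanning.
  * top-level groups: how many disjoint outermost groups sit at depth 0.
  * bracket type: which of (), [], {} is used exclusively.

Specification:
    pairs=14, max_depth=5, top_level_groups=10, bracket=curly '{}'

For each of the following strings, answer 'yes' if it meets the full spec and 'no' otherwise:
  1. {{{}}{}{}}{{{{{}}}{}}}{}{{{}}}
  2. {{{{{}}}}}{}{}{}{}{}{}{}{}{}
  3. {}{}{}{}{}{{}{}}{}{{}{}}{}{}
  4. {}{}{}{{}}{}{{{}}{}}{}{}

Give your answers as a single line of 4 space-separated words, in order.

Answer: no yes no no

Derivation:
String 1 '{{{}}{}{}}{{{{{}}}{}}}{}{{{}}}': depth seq [1 2 3 2 1 2 1 2 1 0 1 2 3 4 5 4 3 2 3 2 1 0 1 0 1 2 3 2 1 0]
  -> pairs=15 depth=5 groups=4 -> no
String 2 '{{{{{}}}}}{}{}{}{}{}{}{}{}{}': depth seq [1 2 3 4 5 4 3 2 1 0 1 0 1 0 1 0 1 0 1 0 1 0 1 0 1 0 1 0]
  -> pairs=14 depth=5 groups=10 -> yes
String 3 '{}{}{}{}{}{{}{}}{}{{}{}}{}{}': depth seq [1 0 1 0 1 0 1 0 1 0 1 2 1 2 1 0 1 0 1 2 1 2 1 0 1 0 1 0]
  -> pairs=14 depth=2 groups=10 -> no
String 4 '{}{}{}{{}}{}{{{}}{}}{}{}': depth seq [1 0 1 0 1 0 1 2 1 0 1 0 1 2 3 2 1 2 1 0 1 0 1 0]
  -> pairs=12 depth=3 groups=8 -> no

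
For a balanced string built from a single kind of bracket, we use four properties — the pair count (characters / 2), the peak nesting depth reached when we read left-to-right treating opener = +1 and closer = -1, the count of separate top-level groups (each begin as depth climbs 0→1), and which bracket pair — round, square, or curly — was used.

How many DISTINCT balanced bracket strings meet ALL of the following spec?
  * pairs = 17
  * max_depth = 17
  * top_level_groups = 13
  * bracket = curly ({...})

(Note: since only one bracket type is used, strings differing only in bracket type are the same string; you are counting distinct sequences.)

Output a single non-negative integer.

Spec: pairs=17 depth=17 groups=13
Count(depth <= 17) = 3705
Count(depth <= 16) = 3705
Count(depth == 17) = 3705 - 3705 = 0

Answer: 0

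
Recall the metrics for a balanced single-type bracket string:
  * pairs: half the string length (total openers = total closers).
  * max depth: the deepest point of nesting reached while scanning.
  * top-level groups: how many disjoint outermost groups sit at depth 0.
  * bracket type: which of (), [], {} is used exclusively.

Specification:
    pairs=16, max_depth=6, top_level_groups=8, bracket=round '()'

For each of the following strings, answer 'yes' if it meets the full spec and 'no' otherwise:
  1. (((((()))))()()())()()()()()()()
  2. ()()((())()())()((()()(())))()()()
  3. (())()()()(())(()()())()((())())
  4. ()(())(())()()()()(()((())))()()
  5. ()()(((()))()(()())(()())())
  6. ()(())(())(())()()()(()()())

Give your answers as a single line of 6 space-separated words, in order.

Answer: yes no no no no no

Derivation:
String 1 '(((((()))))()()())()()()()()()()': depth seq [1 2 3 4 5 6 5 4 3 2 1 2 1 2 1 2 1 0 1 0 1 0 1 0 1 0 1 0 1 0 1 0]
  -> pairs=16 depth=6 groups=8 -> yes
String 2 '()()((())()())()((()()(())))()()()': depth seq [1 0 1 0 1 2 3 2 1 2 1 2 1 0 1 0 1 2 3 2 3 2 3 4 3 2 1 0 1 0 1 0 1 0]
  -> pairs=17 depth=4 groups=8 -> no
String 3 '(())()()()(())(()()())()((())())': depth seq [1 2 1 0 1 0 1 0 1 0 1 2 1 0 1 2 1 2 1 2 1 0 1 0 1 2 3 2 1 2 1 0]
  -> pairs=16 depth=3 groups=8 -> no
String 4 '()(())(())()()()()(()((())))()()': depth seq [1 0 1 2 1 0 1 2 1 0 1 0 1 0 1 0 1 0 1 2 1 2 3 4 3 2 1 0 1 0 1 0]
  -> pairs=16 depth=4 groups=10 -> no
String 5 '()()(((()))()(()())(()())())': depth seq [1 0 1 0 1 2 3 4 3 2 1 2 1 2 3 2 3 2 1 2 3 2 3 2 1 2 1 0]
  -> pairs=14 depth=4 groups=3 -> no
String 6 '()(())(())(())()()()(()()())': depth seq [1 0 1 2 1 0 1 2 1 0 1 2 1 0 1 0 1 0 1 0 1 2 1 2 1 2 1 0]
  -> pairs=14 depth=2 groups=8 -> no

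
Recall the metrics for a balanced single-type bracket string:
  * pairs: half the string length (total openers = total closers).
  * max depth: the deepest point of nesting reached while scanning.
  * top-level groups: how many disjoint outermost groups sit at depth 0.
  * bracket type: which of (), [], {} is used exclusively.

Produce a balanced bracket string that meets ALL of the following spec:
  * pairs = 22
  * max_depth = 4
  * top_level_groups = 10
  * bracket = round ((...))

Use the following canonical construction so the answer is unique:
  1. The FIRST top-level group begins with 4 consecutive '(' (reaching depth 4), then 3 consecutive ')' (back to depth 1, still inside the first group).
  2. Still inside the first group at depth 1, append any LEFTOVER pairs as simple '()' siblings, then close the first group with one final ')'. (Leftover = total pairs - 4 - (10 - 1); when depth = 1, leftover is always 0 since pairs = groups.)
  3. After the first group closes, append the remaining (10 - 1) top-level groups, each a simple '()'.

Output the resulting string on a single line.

Spec: pairs=22 depth=4 groups=10
Leftover pairs = 22 - 4 - (10-1) = 9
First group: deep chain of depth 4 + 9 sibling pairs
Remaining 9 groups: simple '()' each

Answer: (((()))()()()()()()()()())()()()()()()()()()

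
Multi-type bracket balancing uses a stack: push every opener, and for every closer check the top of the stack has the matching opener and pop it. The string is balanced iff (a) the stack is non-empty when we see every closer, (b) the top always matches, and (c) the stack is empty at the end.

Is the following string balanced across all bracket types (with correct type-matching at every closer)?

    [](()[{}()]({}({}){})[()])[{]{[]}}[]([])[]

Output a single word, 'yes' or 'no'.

Answer: no

Derivation:
pos 0: push '['; stack = [
pos 1: ']' matches '['; pop; stack = (empty)
pos 2: push '('; stack = (
pos 3: push '('; stack = ((
pos 4: ')' matches '('; pop; stack = (
pos 5: push '['; stack = ([
pos 6: push '{'; stack = ([{
pos 7: '}' matches '{'; pop; stack = ([
pos 8: push '('; stack = ([(
pos 9: ')' matches '('; pop; stack = ([
pos 10: ']' matches '['; pop; stack = (
pos 11: push '('; stack = ((
pos 12: push '{'; stack = (({
pos 13: '}' matches '{'; pop; stack = ((
pos 14: push '('; stack = (((
pos 15: push '{'; stack = ((({
pos 16: '}' matches '{'; pop; stack = (((
pos 17: ')' matches '('; pop; stack = ((
pos 18: push '{'; stack = (({
pos 19: '}' matches '{'; pop; stack = ((
pos 20: ')' matches '('; pop; stack = (
pos 21: push '['; stack = ([
pos 22: push '('; stack = ([(
pos 23: ')' matches '('; pop; stack = ([
pos 24: ']' matches '['; pop; stack = (
pos 25: ')' matches '('; pop; stack = (empty)
pos 26: push '['; stack = [
pos 27: push '{'; stack = [{
pos 28: saw closer ']' but top of stack is '{' (expected '}') → INVALID
Verdict: type mismatch at position 28: ']' closes '{' → no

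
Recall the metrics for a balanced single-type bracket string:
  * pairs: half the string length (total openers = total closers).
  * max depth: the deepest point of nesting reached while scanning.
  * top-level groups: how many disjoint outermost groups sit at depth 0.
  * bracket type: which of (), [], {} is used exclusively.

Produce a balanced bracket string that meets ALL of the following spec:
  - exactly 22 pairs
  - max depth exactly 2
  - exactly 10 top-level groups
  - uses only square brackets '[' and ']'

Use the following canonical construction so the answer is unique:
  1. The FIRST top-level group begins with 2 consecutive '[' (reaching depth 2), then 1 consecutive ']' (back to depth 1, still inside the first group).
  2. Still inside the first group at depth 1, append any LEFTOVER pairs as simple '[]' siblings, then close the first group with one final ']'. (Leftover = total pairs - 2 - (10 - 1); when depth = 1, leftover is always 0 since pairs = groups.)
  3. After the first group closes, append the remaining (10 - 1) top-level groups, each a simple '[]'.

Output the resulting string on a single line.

Spec: pairs=22 depth=2 groups=10
Leftover pairs = 22 - 2 - (10-1) = 11
First group: deep chain of depth 2 + 11 sibling pairs
Remaining 9 groups: simple '[]' each

Answer: [[][][][][][][][][][][][]][][][][][][][][][]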